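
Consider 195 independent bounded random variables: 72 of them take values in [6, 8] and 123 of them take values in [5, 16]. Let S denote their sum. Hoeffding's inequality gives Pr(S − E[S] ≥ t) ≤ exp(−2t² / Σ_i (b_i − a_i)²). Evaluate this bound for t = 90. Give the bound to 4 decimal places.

0.3438

Σ(b_i − a_i)² = 72·2² + 123·11² = 15171.
Exponent = 2·90² / 15171 = 1.06783.
Bound = exp(−1.06783) = 0.34375.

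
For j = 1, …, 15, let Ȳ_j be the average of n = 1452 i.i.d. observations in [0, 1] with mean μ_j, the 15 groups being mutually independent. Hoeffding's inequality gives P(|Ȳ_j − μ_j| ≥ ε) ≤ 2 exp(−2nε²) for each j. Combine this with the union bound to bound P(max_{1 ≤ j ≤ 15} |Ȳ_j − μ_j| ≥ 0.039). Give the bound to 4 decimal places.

Per-experiment Hoeffding bound: 2·exp(−2·1452·0.039²) = 2·exp(−4.41698) = 0.024141.
Union bound over 15 events: 15·0.024141 = 0.36212.

0.3621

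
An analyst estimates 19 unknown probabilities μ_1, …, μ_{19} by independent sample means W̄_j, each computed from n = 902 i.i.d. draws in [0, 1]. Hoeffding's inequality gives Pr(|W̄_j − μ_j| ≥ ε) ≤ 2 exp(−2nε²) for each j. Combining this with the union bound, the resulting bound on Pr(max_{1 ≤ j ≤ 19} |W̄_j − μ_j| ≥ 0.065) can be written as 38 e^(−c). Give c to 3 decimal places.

Union bound over the 19 events: Pr(max_{1 ≤ j ≤ 19} |W̄_j − μ_j| ≥ 0.065) ≤ 19·2·exp(−2nε²) = 38 exp(−2·902·0.065²).
So c = 2·902·0.065² = 7.6219.

7.622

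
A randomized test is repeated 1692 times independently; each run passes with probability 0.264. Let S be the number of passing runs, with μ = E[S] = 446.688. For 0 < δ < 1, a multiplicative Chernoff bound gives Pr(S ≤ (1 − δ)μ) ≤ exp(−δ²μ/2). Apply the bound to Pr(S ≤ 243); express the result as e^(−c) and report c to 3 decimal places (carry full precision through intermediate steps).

Write 243 = (1 − δ)μ, so δ = 1 − 243/446.688 = 0.4559961…
Then the exponent is δ²μ/2 = (μ − 243)²/(2μ) = 46.440470.

46.440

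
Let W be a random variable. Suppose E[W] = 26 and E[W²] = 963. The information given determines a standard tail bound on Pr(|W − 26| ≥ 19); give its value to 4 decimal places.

0.7950

The first two moments determine the variance, so Chebyshev's inequality is the sharpest standard bound available.
Var(W) = E[W²] − (E[W])² = 963 − 676 = 287.
Chebyshev's inequality: Pr(|W − μ| ≥ t) ≤ Var(W)/t² = 287/361 = 0.7950.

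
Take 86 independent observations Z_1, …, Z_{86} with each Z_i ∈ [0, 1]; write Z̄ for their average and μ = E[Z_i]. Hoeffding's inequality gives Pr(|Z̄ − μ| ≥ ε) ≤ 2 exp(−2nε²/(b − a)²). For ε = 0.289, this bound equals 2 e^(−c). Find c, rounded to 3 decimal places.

c = 2nε²/(b − a)² = 2·86·0.289² / 1² = 14.3656.

14.366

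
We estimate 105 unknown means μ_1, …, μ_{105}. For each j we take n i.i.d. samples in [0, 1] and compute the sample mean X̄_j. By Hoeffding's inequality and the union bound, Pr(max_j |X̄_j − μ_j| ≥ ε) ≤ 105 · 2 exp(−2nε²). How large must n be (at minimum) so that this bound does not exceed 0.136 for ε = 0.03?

4080

Need 2·105·exp(−2nε²) ≤ 0.136, i.e. exp(−2nε²) ≤ 0.136/210.
So 2nε² ≥ ln(210/0.136) = 7.342208.
Hence n ≥ 7.342208/(2·0.03²) = 4079.004.
The smallest integer n is 4080.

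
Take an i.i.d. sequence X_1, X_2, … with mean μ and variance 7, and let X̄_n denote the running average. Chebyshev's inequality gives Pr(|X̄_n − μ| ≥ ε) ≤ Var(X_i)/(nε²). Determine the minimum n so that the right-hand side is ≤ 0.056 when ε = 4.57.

6

Require 7/(n·4.57²) ≤ 0.056, i.e. n ≥ 7/(0.056·4.57²) = 5.985.
The smallest integer n is 6.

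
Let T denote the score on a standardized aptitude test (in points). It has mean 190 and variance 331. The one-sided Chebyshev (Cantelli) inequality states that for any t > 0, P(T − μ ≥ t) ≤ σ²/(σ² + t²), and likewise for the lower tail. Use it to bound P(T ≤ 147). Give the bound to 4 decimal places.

0.1518

Here σ² = 331 and t = 43, so σ² + t² = 2180.
Cantelli's bound: 331/2180 = 0.1518.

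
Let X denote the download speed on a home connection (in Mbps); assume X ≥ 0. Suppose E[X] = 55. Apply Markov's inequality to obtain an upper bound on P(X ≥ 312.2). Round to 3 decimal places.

0.176

Markov's inequality: for a non-negative random variable, P(X ≥ a) ≤ E[X]/a.
Here E[X] = 55 and a = 312.2, so the bound is 55/312.2 = 0.1762.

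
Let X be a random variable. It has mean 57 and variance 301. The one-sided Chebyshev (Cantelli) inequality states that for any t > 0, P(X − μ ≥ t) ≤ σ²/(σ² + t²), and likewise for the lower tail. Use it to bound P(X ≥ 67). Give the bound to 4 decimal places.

0.7506

Here σ² = 301 and t = 10, so σ² + t² = 401.
Cantelli's bound: 301/401 = 0.7506.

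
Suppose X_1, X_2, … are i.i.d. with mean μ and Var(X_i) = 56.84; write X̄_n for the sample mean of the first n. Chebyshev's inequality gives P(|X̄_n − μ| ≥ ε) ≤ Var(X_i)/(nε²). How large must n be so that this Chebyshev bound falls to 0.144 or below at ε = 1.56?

163

Require 56.84/(n·1.56²) ≤ 0.144, i.e. n ≥ 56.84/(0.144·1.56²) = 162.197.
The smallest integer n is 163.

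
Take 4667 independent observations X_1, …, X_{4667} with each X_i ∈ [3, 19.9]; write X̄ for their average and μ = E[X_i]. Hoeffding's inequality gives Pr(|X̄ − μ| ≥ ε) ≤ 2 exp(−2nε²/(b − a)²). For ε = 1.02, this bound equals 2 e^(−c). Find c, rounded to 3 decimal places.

34.001

c = 2nε²/(b − a)² = 2·4667·1.02² / 16.9² = 34.0012.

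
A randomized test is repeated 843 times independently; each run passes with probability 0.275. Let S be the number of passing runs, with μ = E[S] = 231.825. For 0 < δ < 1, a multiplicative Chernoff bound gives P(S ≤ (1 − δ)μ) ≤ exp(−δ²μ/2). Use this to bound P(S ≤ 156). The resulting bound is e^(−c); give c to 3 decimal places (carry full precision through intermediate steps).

12.400

Write 156 = (1 − δ)μ, so δ = 1 − 156/231.825 = 0.3270786…
Then the exponent is δ²μ/2 = (μ − 156)²/(2μ) = 12.400368.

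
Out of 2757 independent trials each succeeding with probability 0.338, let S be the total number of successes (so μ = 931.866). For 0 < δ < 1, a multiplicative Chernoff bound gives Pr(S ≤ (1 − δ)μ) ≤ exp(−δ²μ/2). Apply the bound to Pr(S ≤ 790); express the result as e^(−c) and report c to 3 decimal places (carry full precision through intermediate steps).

10.799

Write 790 = (1 − δ)μ, so δ = 1 − 790/931.866 = 0.1522386…
Then the exponent is δ²μ/2 = (μ − 790)²/(2μ) = 10.798742.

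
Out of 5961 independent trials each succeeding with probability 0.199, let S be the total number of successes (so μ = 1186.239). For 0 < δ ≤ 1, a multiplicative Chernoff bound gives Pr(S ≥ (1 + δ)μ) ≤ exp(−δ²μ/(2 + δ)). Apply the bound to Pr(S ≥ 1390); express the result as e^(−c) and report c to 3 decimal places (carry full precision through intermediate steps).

Write 1390 = (1 + δ)μ, so δ = 1390/1186.239 − 1 = 0.1717706…
Then the exponent is δ²μ/(2 + δ) = (1390 − μ)² / (μ·(2 + δ)) = 16.115952.

16.116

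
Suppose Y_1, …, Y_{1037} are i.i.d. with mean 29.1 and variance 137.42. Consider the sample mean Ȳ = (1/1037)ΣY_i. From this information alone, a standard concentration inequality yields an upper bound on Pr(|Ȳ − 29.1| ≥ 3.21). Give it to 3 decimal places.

With mean and variance of each term known, Chebyshev's inequality bounds the deviation of the sum (or sample mean).
Var(Ȳ) = Var(Y_i)/n = 137.42/1037 = 0.13252.
Chebyshev: Pr(|Ȳ − 29.1| ≥ 3.21) ≤ Var(Ȳ)/(3.21)² = 137.42/(1037·3.21²) = 0.0129.

0.013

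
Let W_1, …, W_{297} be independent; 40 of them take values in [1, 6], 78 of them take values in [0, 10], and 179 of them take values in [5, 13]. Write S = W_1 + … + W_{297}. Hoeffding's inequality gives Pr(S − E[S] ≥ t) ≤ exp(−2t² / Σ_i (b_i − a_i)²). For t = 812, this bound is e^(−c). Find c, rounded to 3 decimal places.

65.101

Σ(b_i − a_i)² = 40·5² + 78·10² + 179·8² = 20256.
c = 2t² / 20256 = 2·812² / 20256 = 65.1011.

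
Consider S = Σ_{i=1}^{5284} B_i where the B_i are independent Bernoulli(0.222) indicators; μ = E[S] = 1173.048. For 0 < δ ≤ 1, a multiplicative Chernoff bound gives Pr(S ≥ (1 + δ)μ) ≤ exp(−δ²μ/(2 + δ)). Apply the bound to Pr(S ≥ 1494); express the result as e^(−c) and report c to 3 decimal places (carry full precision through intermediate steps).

38.623

Write 1494 = (1 + δ)μ, so δ = 1494/1173.048 − 1 = 0.2736052…
Then the exponent is δ²μ/(2 + δ) = (1494 − μ)² / (μ·(2 + δ)) = 38.623297.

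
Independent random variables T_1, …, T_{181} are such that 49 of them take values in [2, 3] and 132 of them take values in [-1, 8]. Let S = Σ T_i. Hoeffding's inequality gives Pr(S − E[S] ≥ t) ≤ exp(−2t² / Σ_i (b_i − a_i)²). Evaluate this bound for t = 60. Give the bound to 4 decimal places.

0.5115

Σ(b_i − a_i)² = 49·1² + 132·9² = 10741.
Exponent = 2·60² / 10741 = 0.67033.
Bound = exp(−0.67033) = 0.51154.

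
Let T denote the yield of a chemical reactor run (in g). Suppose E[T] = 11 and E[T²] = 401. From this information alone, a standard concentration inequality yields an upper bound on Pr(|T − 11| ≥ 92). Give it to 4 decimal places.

0.0331

The first two moments determine the variance, so Chebyshev's inequality is the sharpest standard bound available.
Var(T) = E[T²] − (E[T])² = 401 − 121 = 280.
Chebyshev's inequality: Pr(|T − μ| ≥ t) ≤ Var(T)/t² = 280/8464 = 0.0331.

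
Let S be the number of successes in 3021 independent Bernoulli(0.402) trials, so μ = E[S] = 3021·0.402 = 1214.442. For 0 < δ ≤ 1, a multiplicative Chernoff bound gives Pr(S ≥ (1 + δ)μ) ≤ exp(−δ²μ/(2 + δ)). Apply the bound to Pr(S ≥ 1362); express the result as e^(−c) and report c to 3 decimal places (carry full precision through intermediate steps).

8.451

Write 1362 = (1 + δ)μ, so δ = 1362/1214.442 − 1 = 0.1215027…
Then the exponent is δ²μ/(2 + δ) = (1362 − μ)² / (μ·(2 + δ)) = 8.450943.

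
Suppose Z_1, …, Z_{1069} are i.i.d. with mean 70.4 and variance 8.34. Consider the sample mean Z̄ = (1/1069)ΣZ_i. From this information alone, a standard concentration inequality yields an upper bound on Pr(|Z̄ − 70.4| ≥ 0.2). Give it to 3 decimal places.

With mean and variance of each term known, Chebyshev's inequality bounds the deviation of the sum (or sample mean).
Var(Z̄) = Var(Z_i)/n = 8.34/1069 = 0.0078017.
Chebyshev: Pr(|Z̄ − 70.4| ≥ 0.2) ≤ Var(Z̄)/(0.2)² = 8.34/(1069·0.2²) = 0.1950.

0.195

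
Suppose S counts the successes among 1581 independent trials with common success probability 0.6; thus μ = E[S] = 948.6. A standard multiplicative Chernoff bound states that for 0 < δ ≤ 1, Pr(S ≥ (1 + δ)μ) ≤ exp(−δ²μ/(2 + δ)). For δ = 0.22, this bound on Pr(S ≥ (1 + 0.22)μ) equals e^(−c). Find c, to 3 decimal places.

20.681

c = δ²μ/(2 + δ) = 0.22²·948.6/(2 + 0.22) = 20.6812.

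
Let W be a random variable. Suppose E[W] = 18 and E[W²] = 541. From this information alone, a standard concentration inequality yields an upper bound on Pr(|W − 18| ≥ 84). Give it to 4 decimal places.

The first two moments determine the variance, so Chebyshev's inequality is the sharpest standard bound available.
Var(W) = E[W²] − (E[W])² = 541 − 324 = 217.
Chebyshev's inequality: Pr(|W − μ| ≥ t) ≤ Var(W)/t² = 217/7056 = 0.0308.

0.0308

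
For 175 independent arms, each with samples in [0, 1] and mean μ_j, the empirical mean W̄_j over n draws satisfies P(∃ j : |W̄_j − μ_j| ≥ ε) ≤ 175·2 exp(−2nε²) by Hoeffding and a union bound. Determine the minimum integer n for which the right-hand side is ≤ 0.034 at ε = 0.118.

Need 2·175·exp(−2nε²) ≤ 0.034, i.e. exp(−2nε²) ≤ 0.034/350.
So 2nε² ≥ ln(350/0.034) = 9.239328.
Hence n ≥ 9.239328/(2·0.118²) = 331.777.
The smallest integer n is 332.

332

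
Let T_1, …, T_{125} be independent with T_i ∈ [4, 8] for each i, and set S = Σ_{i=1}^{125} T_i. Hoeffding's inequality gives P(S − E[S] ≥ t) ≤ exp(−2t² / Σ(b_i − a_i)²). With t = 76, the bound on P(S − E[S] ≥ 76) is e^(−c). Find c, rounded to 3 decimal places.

Σ(b_i − a_i)² = 125·(4)² = 2000.
c = 2t²/2000 = 2·76²/2000 = 5.7760.

5.776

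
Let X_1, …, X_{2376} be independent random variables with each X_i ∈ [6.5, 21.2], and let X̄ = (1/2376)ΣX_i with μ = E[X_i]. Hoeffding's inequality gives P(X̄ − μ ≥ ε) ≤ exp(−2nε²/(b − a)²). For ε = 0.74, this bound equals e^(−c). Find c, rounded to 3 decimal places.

12.042

c = 2nε²/(b − a)² = 2·2376·0.74² / 14.7² = 12.0422.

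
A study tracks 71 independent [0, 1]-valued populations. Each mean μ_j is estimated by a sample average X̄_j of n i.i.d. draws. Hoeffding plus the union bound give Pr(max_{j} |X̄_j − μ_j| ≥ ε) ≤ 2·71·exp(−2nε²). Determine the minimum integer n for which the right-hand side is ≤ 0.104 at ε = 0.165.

133

Need 2·71·exp(−2nε²) ≤ 0.104, i.e. exp(−2nε²) ≤ 0.104/142.
So 2nε² ≥ ln(142/0.104) = 7.219191.
Hence n ≥ 7.219191/(2·0.165²) = 132.584.
The smallest integer n is 133.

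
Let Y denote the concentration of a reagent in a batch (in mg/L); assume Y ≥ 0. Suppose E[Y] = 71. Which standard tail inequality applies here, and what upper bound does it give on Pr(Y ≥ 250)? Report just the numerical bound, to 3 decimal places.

Only the mean of a non-negative variable is known, so Markov's inequality is the applicable tail bound.
Markov's inequality: for a non-negative random variable, Pr(Y ≥ a) ≤ E[Y]/a.
Here E[Y] = 71 and a = 250, so the bound is 71/250 = 0.2840.

0.284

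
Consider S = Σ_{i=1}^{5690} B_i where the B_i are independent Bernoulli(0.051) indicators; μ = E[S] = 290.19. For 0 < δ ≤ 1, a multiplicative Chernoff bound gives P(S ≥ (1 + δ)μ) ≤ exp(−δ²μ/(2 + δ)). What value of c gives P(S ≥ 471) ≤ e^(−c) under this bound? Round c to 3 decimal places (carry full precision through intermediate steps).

Write 471 = (1 + δ)μ, so δ = 471/290.19 − 1 = 0.6230745…
Then the exponent is δ²μ/(2 + δ) = (471 − μ)² / (μ·(2 + δ)) = 42.948878.

42.949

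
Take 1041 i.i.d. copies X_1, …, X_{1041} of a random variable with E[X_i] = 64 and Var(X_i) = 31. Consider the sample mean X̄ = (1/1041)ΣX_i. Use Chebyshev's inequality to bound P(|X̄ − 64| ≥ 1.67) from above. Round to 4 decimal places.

Var(X̄) = Var(X_i)/n = 31/1041 = 0.029779.
Chebyshev: P(|X̄ − 64| ≥ 1.67) ≤ Var(X̄)/(1.67)² = 31/(1041·1.67²) = 0.0107.

0.0107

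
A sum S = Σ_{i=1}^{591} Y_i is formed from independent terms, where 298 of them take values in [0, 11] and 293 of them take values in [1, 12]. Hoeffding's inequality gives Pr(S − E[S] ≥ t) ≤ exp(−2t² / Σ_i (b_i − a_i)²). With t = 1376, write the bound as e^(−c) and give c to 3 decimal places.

Σ(b_i − a_i)² = 298·11² + 293·11² = 71511.
c = 2t² / 71511 = 2·1376² / 71511 = 52.9534.

52.953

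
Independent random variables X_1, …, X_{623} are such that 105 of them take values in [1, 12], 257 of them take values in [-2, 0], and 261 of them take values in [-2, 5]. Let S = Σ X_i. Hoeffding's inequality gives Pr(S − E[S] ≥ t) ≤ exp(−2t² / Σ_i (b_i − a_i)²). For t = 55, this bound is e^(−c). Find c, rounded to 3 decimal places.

0.228

Σ(b_i − a_i)² = 105·11² + 257·2² + 261·7² = 26522.
c = 2t² / 26522 = 2·55² / 26522 = 0.2281.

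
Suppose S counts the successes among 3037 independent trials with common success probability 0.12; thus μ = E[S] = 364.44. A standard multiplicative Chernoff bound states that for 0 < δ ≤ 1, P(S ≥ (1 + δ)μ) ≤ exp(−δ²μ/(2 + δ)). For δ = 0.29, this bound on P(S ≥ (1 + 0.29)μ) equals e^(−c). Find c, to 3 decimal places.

c = δ²μ/(2 + δ) = 0.29²·364.44/(2 + 0.29) = 13.3840.

13.384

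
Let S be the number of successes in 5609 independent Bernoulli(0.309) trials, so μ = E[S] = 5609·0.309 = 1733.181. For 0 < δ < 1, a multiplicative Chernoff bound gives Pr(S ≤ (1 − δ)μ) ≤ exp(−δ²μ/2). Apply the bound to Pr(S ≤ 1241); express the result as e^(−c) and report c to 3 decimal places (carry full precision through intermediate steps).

69.884

Write 1241 = (1 − δ)μ, so δ = 1 − 1241/1733.181 = 0.2839755…
Then the exponent is δ²μ/2 = (μ − 1241)²/(2μ) = 69.883681.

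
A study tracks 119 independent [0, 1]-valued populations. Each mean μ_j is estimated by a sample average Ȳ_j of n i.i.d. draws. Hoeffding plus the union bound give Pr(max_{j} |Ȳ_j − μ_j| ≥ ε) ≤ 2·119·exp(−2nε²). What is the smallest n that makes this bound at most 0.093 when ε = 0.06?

Need 2·119·exp(−2nε²) ≤ 0.093, i.e. exp(−2nε²) ≤ 0.093/238.
So 2nε² ≥ ln(238/0.093) = 7.847426.
Hence n ≥ 7.847426/(2·0.06²) = 1089.920.
The smallest integer n is 1090.

1090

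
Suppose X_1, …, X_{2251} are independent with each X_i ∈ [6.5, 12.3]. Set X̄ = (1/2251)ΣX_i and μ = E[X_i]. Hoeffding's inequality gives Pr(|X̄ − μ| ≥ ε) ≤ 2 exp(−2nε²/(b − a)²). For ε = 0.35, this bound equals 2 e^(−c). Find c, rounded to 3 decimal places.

16.394

c = 2nε²/(b − a)² = 2·2251·0.35² / 5.8² = 16.3940.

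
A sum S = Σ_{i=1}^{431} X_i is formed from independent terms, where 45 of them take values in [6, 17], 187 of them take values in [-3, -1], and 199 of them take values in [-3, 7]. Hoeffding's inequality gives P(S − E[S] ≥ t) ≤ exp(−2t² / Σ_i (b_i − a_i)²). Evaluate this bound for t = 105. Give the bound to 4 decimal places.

Σ(b_i − a_i)² = 45·11² + 187·2² + 199·10² = 26093.
Exponent = 2·105² / 26093 = 0.84505.
Bound = exp(−0.84505) = 0.42953.

0.4295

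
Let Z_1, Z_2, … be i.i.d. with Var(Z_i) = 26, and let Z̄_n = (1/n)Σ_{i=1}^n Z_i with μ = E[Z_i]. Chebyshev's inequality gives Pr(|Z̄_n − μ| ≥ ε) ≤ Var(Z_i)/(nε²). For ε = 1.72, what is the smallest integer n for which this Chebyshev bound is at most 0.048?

Require 26/(n·1.72²) ≤ 0.048, i.e. n ≥ 26/(0.048·1.72²) = 183.094.
The smallest integer n is 184.

184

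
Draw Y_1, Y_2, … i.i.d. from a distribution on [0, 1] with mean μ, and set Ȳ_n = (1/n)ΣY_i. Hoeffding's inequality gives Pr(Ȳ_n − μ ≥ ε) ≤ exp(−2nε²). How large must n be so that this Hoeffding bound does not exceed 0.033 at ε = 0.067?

Require exp(−2nε²) ≤ 0.033, i.e. 2nε² ≥ ln(1/0.033) = 3.411248.
So n ≥ 3.411248 / (2·0.067²) = 379.956.
The smallest integer n is 380.

380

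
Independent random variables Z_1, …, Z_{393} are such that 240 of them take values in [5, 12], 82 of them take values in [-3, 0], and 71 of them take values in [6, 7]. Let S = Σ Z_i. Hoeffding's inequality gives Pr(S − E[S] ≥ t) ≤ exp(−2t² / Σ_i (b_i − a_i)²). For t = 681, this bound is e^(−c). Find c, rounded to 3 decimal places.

73.794

Σ(b_i − a_i)² = 240·7² + 82·3² + 71·1² = 12569.
c = 2t² / 12569 = 2·681² / 12569 = 73.7944.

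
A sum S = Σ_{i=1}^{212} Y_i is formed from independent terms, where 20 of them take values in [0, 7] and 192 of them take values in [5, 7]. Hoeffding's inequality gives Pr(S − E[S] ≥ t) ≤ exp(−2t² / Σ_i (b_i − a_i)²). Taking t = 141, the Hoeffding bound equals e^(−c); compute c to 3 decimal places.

Σ(b_i − a_i)² = 20·7² + 192·2² = 1748.
c = 2t² / 1748 = 2·141² / 1748 = 22.7471.

22.747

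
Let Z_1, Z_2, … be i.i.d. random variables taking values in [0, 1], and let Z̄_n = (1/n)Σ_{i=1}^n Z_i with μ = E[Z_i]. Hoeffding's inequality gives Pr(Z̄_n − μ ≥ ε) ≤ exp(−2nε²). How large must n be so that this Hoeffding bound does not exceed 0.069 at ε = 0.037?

977

Require exp(−2nε²) ≤ 0.069, i.e. 2nε² ≥ ln(1/0.069) = 2.673649.
So n ≥ 2.673649 / (2·0.037²) = 976.497.
The smallest integer n is 977.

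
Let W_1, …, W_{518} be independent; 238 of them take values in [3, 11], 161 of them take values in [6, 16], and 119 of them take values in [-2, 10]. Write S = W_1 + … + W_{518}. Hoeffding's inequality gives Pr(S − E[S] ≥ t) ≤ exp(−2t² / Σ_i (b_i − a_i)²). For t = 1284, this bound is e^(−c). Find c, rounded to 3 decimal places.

Σ(b_i − a_i)² = 238·8² + 161·10² + 119·12² = 48468.
c = 2t² / 48468 = 2·1284² / 48468 = 68.0307.

68.031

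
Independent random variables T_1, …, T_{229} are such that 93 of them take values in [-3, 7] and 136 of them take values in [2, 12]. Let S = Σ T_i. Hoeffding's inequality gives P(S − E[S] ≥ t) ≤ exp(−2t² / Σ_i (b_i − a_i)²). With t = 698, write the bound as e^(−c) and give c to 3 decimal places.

42.551

Σ(b_i − a_i)² = 93·10² + 136·10² = 22900.
c = 2t² / 22900 = 2·698² / 22900 = 42.5506.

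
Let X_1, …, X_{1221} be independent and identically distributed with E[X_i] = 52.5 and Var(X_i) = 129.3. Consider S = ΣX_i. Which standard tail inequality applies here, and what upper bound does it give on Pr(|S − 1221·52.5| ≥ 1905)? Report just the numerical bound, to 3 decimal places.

0.044

With mean and variance of each term known, Chebyshev's inequality bounds the deviation of the sum (or sample mean).
Var(S) = n·Var(X_i) = 1221·129.3 = 157875.3.
Chebyshev: Pr(|S − 1221·52.5| ≥ 1905) ≤ Var(S)/1905² = 157875.3/3629025 = 0.0435.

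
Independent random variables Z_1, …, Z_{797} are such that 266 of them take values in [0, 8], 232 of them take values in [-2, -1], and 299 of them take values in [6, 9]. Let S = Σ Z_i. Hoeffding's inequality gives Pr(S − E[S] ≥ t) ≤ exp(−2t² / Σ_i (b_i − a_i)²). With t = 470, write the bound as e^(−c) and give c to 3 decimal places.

Σ(b_i − a_i)² = 266·8² + 232·1² + 299·3² = 19947.
c = 2t² / 19947 = 2·470² / 19947 = 22.1487.

22.149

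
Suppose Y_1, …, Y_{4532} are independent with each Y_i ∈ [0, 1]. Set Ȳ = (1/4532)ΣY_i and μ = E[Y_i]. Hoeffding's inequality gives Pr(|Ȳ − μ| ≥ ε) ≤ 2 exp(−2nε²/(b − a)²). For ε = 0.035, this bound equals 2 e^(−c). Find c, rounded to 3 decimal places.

c = 2nε²/(b − a)² = 2·4532·0.035² / 1² = 11.1034.

11.103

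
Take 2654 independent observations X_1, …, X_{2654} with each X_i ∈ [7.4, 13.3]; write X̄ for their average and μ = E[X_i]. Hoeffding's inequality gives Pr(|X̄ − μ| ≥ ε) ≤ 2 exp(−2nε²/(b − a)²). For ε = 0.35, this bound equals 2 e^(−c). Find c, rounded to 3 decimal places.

c = 2nε²/(b − a)² = 2·2654·0.35² / 5.9² = 18.6794.

18.679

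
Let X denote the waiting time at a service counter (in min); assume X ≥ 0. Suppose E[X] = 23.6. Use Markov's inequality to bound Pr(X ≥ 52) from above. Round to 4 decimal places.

Markov's inequality: for a non-negative random variable, Pr(X ≥ a) ≤ E[X]/a.
Here E[X] = 23.6 and a = 52, so the bound is 23.6/52 = 0.4538.

0.4538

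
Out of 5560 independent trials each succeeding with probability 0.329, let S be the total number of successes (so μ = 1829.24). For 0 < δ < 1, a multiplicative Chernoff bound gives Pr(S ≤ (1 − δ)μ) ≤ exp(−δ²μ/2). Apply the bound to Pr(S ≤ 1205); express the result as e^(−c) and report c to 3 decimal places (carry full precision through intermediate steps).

106.513

Write 1205 = (1 − δ)μ, so δ = 1 − 1205/1829.24 = 0.3412565…
Then the exponent is δ²μ/2 = (μ − 1205)²/(2μ) = 106.512972.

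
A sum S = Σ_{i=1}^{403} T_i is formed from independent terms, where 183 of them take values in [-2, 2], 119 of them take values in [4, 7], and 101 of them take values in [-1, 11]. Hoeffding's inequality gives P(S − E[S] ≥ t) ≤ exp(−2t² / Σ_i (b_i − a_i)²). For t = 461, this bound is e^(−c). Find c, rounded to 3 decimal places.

Σ(b_i − a_i)² = 183·4² + 119·3² + 101·12² = 18543.
c = 2t² / 18543 = 2·461² / 18543 = 22.9220.

22.922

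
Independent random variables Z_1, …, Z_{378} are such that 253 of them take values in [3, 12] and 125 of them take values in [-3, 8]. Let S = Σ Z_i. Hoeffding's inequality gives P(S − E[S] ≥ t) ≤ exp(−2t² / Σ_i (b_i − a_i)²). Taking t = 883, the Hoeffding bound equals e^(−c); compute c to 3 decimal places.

43.781

Σ(b_i − a_i)² = 253·9² + 125·11² = 35618.
c = 2t² / 35618 = 2·883² / 35618 = 43.7806.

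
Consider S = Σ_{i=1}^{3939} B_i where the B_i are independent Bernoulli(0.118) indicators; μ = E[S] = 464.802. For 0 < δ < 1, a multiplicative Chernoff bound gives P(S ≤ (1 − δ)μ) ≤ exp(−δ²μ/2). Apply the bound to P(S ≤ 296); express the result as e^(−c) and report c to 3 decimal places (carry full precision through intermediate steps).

30.652

Write 296 = (1 − δ)μ, so δ = 1 − 296/464.802 = 0.3631697…
Then the exponent is δ²μ/2 = (μ − 296)²/(2μ) = 30.651885.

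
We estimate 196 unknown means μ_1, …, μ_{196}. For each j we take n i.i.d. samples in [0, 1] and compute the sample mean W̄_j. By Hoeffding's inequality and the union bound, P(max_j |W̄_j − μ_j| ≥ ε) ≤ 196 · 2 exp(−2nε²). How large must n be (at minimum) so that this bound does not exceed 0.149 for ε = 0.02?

9844

Need 2·196·exp(−2nε²) ≤ 0.149, i.e. exp(−2nε²) ≤ 0.149/392.
So 2nε² ≥ ln(392/0.149) = 7.875071.
Hence n ≥ 7.875071/(2·0.02²) = 9843.839.
The smallest integer n is 9844.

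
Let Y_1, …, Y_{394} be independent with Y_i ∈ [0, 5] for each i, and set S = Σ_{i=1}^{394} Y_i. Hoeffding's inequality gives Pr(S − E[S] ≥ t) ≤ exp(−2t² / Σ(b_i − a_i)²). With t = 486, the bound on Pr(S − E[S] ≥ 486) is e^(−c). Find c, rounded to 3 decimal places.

Σ(b_i − a_i)² = 394·(5)² = 9850.
c = 2t²/9850 = 2·486²/9850 = 47.9586.

47.959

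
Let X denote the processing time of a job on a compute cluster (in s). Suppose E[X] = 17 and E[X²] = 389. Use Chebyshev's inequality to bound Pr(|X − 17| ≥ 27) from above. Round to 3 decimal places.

Var(X) = E[X²] − (E[X])² = 389 − 289 = 100.
Chebyshev's inequality: Pr(|X − μ| ≥ t) ≤ Var(X)/t² = 100/729 = 0.1372.

0.137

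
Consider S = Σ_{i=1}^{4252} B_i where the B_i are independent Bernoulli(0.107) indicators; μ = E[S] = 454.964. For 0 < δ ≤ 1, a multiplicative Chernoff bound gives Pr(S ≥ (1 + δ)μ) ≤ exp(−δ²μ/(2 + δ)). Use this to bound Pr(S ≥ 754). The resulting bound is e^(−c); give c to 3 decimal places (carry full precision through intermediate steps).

73.966

Write 754 = (1 + δ)μ, so δ = 754/454.964 − 1 = 0.657274…
Then the exponent is δ²μ/(2 + δ) = (754 − μ)² / (μ·(2 + δ)) = 73.966247.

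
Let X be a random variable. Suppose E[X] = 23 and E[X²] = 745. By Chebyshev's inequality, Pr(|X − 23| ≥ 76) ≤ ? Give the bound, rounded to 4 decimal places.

Var(X) = E[X²] − (E[X])² = 745 − 529 = 216.
Chebyshev's inequality: Pr(|X − μ| ≥ t) ≤ Var(X)/t² = 216/5776 = 0.0374.

0.0374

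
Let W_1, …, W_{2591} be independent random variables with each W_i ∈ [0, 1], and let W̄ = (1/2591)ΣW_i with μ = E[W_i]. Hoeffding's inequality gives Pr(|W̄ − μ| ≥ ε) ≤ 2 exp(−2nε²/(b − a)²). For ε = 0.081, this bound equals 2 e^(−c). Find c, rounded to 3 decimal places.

c = 2nε²/(b − a)² = 2·2591·0.081² / 1² = 33.9991.

33.999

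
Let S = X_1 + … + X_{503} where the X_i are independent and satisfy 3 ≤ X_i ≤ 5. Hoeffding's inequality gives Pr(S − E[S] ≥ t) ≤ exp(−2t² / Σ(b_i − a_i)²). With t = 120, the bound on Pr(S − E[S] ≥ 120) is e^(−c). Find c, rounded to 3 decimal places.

Σ(b_i − a_i)² = 503·(2)² = 2012.
c = 2t²/2012 = 2·120²/2012 = 14.3141.

14.314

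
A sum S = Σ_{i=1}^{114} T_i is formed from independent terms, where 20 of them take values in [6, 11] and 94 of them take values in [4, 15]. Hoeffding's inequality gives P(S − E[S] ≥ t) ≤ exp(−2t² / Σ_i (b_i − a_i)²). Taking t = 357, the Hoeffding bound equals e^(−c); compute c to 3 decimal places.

Σ(b_i − a_i)² = 20·5² + 94·11² = 11874.
c = 2t² / 11874 = 2·357² / 11874 = 21.4669.

21.467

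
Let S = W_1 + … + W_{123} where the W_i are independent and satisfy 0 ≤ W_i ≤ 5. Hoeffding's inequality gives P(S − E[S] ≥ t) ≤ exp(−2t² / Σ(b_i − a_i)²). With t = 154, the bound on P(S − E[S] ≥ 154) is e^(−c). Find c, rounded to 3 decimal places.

15.425

Σ(b_i − a_i)² = 123·(5)² = 3075.
c = 2t²/3075 = 2·154²/3075 = 15.4250.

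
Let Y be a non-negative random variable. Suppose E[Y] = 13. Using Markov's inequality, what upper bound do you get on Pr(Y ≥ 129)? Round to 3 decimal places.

0.101

Markov's inequality: for a non-negative random variable, Pr(Y ≥ a) ≤ E[Y]/a.
Here E[Y] = 13 and a = 129, so the bound is 13/129 = 0.1008.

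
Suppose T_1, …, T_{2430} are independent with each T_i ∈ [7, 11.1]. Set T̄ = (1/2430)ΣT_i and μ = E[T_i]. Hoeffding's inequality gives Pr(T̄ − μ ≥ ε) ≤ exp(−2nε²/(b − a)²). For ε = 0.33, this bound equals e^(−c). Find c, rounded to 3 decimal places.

c = 2nε²/(b − a)² = 2·2430·0.33² / 4.1² = 31.4845.

31.484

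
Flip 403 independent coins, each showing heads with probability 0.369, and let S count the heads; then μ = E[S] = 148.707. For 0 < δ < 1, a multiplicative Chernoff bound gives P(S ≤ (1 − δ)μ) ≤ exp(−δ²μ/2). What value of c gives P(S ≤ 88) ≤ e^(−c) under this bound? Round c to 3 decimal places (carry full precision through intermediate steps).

12.391

Write 88 = (1 − δ)μ, so δ = 1 − 88/148.707 = 0.4082323…
Then the exponent is δ²μ/2 = (μ − 88)²/(2μ) = 12.391279.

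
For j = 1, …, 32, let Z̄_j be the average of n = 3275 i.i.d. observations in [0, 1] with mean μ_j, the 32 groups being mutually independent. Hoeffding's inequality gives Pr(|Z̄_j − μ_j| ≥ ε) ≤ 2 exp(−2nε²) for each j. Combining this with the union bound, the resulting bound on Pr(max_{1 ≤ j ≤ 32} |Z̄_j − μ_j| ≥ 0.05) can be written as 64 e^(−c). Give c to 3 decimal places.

16.375

Union bound over the 32 events: Pr(max_{1 ≤ j ≤ 32} |Z̄_j − μ_j| ≥ 0.05) ≤ 32·2·exp(−2nε²) = 64 exp(−2·3275·0.05²).
So c = 2·3275·0.05² = 16.3750.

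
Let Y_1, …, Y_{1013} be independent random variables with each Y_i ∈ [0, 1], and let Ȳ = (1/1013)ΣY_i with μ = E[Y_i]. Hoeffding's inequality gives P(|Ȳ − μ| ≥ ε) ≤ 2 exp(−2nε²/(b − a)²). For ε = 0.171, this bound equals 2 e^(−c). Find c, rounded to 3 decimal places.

59.242

c = 2nε²/(b − a)² = 2·1013·0.171² / 1² = 59.2423.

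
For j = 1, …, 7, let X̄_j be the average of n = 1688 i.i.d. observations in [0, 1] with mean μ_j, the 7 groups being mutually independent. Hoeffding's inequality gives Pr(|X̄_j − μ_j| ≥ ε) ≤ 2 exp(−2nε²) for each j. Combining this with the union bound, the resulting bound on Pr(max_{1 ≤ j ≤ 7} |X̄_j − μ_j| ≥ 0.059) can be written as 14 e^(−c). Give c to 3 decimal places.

11.752

Union bound over the 7 events: Pr(max_{1 ≤ j ≤ 7} |X̄_j − μ_j| ≥ 0.059) ≤ 7·2·exp(−2nε²) = 14 exp(−2·1688·0.059²).
So c = 2·1688·0.059² = 11.7519.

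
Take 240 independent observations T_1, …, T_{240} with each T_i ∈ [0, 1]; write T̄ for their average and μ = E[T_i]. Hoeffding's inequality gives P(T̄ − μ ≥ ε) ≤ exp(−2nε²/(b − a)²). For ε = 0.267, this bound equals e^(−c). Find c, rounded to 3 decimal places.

c = 2nε²/(b − a)² = 2·240·0.267² / 1² = 34.2187.

34.219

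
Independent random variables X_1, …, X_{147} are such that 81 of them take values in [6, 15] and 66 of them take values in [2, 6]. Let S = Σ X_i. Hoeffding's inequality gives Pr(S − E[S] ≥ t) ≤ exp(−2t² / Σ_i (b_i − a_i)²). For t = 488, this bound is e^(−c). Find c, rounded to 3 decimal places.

Σ(b_i − a_i)² = 81·9² + 66·4² = 7617.
c = 2t² / 7617 = 2·488² / 7617 = 62.5296.

62.530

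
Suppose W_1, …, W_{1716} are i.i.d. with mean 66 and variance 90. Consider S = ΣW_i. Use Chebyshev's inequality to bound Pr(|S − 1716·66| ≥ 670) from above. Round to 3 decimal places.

Var(S) = n·Var(W_i) = 1716·90 = 154440.
Chebyshev: Pr(|S − 1716·66| ≥ 670) ≤ Var(S)/670² = 154440/448900 = 0.3440.

0.344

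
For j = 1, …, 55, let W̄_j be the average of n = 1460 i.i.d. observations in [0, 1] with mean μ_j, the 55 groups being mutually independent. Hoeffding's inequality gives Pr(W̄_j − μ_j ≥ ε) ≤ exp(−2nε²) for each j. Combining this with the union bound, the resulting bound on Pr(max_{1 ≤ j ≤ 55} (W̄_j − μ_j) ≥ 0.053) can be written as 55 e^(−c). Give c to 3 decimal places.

Union bound over the 55 events: Pr(max_{1 ≤ j ≤ 55} (W̄_j − μ_j) ≥ 0.053) ≤ 55·exp(−2nε²) = 55 exp(−2·1460·0.053²).
So c = 2·1460·0.053² = 8.2023.

8.202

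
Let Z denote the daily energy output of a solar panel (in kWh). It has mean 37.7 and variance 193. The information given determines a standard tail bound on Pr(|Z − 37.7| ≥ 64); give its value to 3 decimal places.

Mean and variance are known, so Chebyshev's inequality applies.
Chebyshev: Pr(|Z − μ| ≥ t) ≤ Var(Z)/t².
Bound = 193 / 4096 = 0.0471.

0.047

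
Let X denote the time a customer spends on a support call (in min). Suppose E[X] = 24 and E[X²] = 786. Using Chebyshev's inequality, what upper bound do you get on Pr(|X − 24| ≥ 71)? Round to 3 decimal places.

0.042

Var(X) = E[X²] − (E[X])² = 786 − 576 = 210.
Chebyshev's inequality: Pr(|X − μ| ≥ t) ≤ Var(X)/t² = 210/5041 = 0.0417.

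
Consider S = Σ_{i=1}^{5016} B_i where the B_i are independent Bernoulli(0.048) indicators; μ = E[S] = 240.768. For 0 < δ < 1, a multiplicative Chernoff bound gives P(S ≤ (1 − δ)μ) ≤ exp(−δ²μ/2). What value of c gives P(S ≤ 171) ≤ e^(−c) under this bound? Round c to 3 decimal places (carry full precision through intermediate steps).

10.108

Write 171 = (1 − δ)μ, so δ = 1 − 171/240.768 = 0.2897727…
Then the exponent is δ²μ/2 = (μ − 171)²/(2μ) = 10.108432.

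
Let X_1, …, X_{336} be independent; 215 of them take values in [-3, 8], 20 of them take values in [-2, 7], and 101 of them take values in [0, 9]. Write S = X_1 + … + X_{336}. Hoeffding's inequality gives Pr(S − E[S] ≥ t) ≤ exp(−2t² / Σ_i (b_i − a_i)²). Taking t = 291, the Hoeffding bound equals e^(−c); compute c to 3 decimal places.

4.729

Σ(b_i − a_i)² = 215·11² + 20·9² + 101·9² = 35816.
c = 2t² / 35816 = 2·291² / 35816 = 4.7287.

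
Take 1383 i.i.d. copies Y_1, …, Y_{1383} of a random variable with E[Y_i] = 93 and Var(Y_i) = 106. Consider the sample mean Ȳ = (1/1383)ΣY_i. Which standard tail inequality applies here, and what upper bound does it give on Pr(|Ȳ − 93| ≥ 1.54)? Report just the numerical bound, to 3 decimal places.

With mean and variance of each term known, Chebyshev's inequality bounds the deviation of the sum (or sample mean).
Var(Ȳ) = Var(Y_i)/n = 106/1383 = 0.076645.
Chebyshev: Pr(|Ȳ − 93| ≥ 1.54) ≤ Var(Ȳ)/(1.54)² = 106/(1383·1.54²) = 0.0323.

0.032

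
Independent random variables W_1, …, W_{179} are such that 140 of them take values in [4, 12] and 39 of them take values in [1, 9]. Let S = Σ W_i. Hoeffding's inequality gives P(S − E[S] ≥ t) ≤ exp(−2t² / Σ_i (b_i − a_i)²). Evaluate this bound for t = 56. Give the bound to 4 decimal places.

0.5784

Σ(b_i − a_i)² = 140·8² + 39·8² = 11456.
Exponent = 2·56² / 11456 = 0.54749.
Bound = exp(−0.54749) = 0.57840.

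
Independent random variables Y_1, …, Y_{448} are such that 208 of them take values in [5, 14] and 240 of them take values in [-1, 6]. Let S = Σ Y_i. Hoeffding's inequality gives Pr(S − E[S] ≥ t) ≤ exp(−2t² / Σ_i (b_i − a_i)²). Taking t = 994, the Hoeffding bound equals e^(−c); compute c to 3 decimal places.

69.074

Σ(b_i − a_i)² = 208·9² + 240·7² = 28608.
c = 2t² / 28608 = 2·994² / 28608 = 69.0741.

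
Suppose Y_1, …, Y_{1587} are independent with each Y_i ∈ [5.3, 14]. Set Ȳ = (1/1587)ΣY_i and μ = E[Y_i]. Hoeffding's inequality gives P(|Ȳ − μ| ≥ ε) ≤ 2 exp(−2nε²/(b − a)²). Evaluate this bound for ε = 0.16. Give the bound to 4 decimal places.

Exponent: 2nε²/(b − a)² = 2·1587·0.16² / 8.7² = 1.07352.
Bound = 2·exp(−1.07352) = 0.68361.

0.6836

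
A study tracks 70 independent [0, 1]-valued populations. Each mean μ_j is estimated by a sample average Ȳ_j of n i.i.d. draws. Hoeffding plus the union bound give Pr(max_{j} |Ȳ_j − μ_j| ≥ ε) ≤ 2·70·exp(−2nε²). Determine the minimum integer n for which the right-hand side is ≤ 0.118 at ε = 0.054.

1214

Need 2·70·exp(−2nε²) ≤ 0.118, i.e. exp(−2nε²) ≤ 0.118/140.
So 2nε² ≥ ln(140/0.118) = 7.078713.
Hence n ≥ 7.078713/(2·0.054²) = 1213.771.
The smallest integer n is 1214.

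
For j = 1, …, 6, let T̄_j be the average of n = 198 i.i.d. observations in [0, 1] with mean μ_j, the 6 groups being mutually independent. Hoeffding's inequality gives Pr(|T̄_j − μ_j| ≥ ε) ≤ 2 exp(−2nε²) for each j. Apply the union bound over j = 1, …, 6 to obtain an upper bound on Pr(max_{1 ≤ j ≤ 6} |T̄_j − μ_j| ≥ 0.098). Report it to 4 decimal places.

0.2676

Per-experiment Hoeffding bound: 2·exp(−2·198·0.098²) = 2·exp(−3.80318) = 0.044599.
Union bound over 6 events: 6·0.044599 = 0.26760.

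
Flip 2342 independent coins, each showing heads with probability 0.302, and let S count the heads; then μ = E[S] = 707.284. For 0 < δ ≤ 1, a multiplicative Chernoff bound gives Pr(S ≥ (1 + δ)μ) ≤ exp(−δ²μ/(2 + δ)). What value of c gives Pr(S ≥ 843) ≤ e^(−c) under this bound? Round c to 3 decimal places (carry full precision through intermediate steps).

11.881

Write 843 = (1 + δ)μ, so δ = 843/707.284 − 1 = 0.1918833…
Then the exponent is δ²μ/(2 + δ) = (843 − μ)² / (μ·(2 + δ)) = 11.880941.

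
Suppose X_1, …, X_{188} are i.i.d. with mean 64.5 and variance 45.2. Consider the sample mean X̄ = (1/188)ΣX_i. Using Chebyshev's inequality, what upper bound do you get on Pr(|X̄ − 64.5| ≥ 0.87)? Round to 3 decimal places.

Var(X̄) = Var(X_i)/n = 45.2/188 = 0.24043.
Chebyshev: Pr(|X̄ − 64.5| ≥ 0.87) ≤ Var(X̄)/(0.87)² = 45.2/(188·0.87²) = 0.3176.

0.318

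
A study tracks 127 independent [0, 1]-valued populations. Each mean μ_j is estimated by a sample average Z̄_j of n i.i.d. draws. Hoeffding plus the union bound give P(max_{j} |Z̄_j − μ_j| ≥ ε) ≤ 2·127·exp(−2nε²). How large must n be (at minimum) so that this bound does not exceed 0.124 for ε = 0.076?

Need 2·127·exp(−2nε²) ≤ 0.124, i.e. exp(−2nε²) ≤ 0.124/254.
So 2nε² ≥ ln(254/0.124) = 7.624808.
Hence n ≥ 7.624808/(2·0.076²) = 660.042.
The smallest integer n is 661.

661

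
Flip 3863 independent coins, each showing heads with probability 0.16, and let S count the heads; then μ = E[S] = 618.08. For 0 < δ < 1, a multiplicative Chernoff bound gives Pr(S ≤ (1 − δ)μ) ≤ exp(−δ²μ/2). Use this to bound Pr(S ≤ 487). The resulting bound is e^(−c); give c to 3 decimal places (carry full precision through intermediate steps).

13.899

Write 487 = (1 − δ)μ, so δ = 1 − 487/618.08 = 0.2120761…
Then the exponent is δ²μ/2 = (μ − 487)²/(2μ) = 13.899468.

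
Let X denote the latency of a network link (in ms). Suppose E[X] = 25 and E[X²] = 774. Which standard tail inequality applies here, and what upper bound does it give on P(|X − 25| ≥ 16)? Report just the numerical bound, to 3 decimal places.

The first two moments determine the variance, so Chebyshev's inequality is the sharpest standard bound available.
Var(X) = E[X²] − (E[X])² = 774 − 625 = 149.
Chebyshev's inequality: P(|X − μ| ≥ t) ≤ Var(X)/t² = 149/256 = 0.5820.

0.582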